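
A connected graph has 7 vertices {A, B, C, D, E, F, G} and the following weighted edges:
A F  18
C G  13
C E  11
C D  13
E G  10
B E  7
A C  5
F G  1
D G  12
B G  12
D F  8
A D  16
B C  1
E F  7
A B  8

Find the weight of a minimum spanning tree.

Kruskal's algorithm — process edges by increasing weight (ties by edge label):
B C (1): add. Components now {A} {B,C} {D} {E} {F} {G}
F G (1): add. Components now {A} {B,C} {D} {E} {F,G}
A C (5): add. Components now {A,B,C} {D} {E} {F,G}
B E (7): add. Components now {A,B,C,E} {D} {F,G}
E F (7): add. Components now {A,B,C,E,F,G} {D}
A B (8): skip — A and B already connected.
D F (8): add. Components now {A,B,C,D,E,F,G}
MST edges: B C, F G, A C, B E, E F, D F; total weight 1+1+5+7+7+8 = 29.

29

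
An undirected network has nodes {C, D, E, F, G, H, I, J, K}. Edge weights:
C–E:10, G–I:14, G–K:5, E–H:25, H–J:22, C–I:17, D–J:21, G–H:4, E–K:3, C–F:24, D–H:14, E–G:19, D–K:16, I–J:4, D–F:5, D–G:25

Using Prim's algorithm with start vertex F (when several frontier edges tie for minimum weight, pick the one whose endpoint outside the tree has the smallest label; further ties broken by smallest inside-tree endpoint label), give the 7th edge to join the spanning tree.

Grow the tree from F using Prim:
Step 1: cheapest edge leaving the tree is D–F (5); add D.
Step 2: cheapest edge leaving the tree is D–H (14); add H.
Step 3: cheapest edge leaving the tree is G–H (4); add G.
Step 4: cheapest edge leaving the tree is G–K (5); add K.
Step 5: cheapest edge leaving the tree is E–K (3); add E.
Step 6: cheapest edge leaving the tree is C–E (10); add C.
Step 7: cheapest edge leaving the tree is G–I (14); add I.
Step 8: cheapest edge leaving the tree is I–J (4); add J.
The 7th edge added is G–I.

G-I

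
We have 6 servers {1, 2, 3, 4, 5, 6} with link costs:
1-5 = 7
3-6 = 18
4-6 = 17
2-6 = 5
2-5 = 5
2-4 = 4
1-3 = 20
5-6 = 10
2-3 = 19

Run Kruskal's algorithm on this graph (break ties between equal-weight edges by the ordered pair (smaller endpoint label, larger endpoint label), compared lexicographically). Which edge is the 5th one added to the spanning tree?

3-6

Sort edges by weight, then run Kruskal:
2-4 (4): add — endpoints in different components.
2-5 (5): add — endpoints in different components.
2-6 (5): add — endpoints in different components.
1-5 (7): add — endpoints in different components.
5-6 (10): skip — 5 and 6 already connected.
4-6 (17): skip — 4 and 6 already connected.
3-6 (18): add — endpoints in different components.
The 5th edge added is 3-6.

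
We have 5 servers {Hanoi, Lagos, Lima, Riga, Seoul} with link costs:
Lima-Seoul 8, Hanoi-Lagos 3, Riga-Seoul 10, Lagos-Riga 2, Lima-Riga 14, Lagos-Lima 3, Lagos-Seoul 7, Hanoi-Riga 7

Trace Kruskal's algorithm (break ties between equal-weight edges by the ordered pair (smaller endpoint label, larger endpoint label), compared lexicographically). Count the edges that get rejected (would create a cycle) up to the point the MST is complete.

Kruskal: consider edges lightest-first.
Lagos-Riga (2): add — endpoints in different components.
Hanoi-Lagos (3): add — endpoints in different components.
Lagos-Lima (3): add — endpoints in different components.
Hanoi-Riga (7): skip — Riga and Hanoi already connected.
Lagos-Seoul (7): add — endpoints in different components.
Edges rejected before the tree was complete: 1.

1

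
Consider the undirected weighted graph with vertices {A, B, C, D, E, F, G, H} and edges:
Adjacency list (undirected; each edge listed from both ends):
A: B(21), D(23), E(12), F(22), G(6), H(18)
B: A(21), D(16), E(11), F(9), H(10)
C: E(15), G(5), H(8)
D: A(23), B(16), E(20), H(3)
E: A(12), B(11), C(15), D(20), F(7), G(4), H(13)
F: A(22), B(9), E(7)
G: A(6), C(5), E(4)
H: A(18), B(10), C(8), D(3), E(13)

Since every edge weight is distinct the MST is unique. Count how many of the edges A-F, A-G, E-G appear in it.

2

Kruskal: consider edges lightest-first.
D-H (3): add — endpoints in different components.
E-G (4): add — endpoints in different components.
C-G (5): add — endpoints in different components.
A-G (6): add — endpoints in different components.
E-F (7): add — endpoints in different components.
C-H (8): add — endpoints in different components.
B-F (9): add — endpoints in different components.
MST edge set: {D-H, E-G, C-G, A-G, E-F, C-H, B-F}.
Of the listed edges, {A-G, E-G} are in the MST → 2.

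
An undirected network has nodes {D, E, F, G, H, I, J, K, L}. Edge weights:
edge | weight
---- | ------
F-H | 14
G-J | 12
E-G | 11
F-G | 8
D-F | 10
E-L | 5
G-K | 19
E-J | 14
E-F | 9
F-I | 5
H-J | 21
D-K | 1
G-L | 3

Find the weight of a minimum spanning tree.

Sort edges by weight, then run Kruskal:
D-K (1): add — endpoints in different components.
G-L (3): add — endpoints in different components.
E-L (5): add — endpoints in different components.
F-I (5): add — endpoints in different components.
F-G (8): add — endpoints in different components.
E-F (9): skip — E and F already connected.
D-F (10): add — endpoints in different components.
E-G (11): skip — E and G already connected.
G-J (12): add — endpoints in different components.
E-J (14): skip — E and J already connected.
F-H (14): add — endpoints in different components.
MST edges: D-K, G-L, E-L, F-I, F-G, D-F, G-J, F-H; total weight 1+3+5+5+8+10+12+14 = 58.

58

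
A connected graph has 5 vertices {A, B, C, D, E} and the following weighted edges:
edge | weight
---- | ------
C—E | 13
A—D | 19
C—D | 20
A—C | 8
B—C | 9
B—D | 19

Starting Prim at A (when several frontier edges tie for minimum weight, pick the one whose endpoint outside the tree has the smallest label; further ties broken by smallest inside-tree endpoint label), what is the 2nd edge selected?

Prim's algorithm from A:
Step 1: cheapest edge leaving the tree is A—C (8); add C.
Step 2: cheapest edge leaving the tree is B—C (9); add B.
Step 3: cheapest edge leaving the tree is C—E (13); add E.
Step 4: cheapest edge leaving the tree is A—D (19); add D.
The 2nd edge added is B—C.

B-C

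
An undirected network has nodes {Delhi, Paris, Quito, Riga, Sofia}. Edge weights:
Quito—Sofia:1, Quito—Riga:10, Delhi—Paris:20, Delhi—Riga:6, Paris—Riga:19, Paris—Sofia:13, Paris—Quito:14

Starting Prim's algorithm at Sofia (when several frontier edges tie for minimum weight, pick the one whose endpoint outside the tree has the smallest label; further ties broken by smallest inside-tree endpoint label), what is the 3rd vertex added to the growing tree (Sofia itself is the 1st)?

Riga

Prim's algorithm from Sofia:
Step 1: cheapest edge leaving the tree is Quito—Sofia (1); add Quito.
Step 2: cheapest edge leaving the tree is Quito—Riga (10); add Riga.
Step 3: cheapest edge leaving the tree is Delhi—Riga (6); add Delhi.
Step 4: cheapest edge leaving the tree is Paris—Sofia (13); add Paris.
Vertex order: Sofia, Quito, Riga, Delhi, Paris. The 3rd vertex is Riga.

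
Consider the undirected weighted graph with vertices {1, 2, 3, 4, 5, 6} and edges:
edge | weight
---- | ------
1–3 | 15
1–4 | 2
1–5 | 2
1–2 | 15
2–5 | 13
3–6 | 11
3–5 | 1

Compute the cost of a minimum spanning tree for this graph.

29

Prim, starting at 5.
Step 1: frontier [3–5 1, 1–5 2, 2–5 13] → take 3–5 (1); add 3.
Step 2: frontier [3–6 11, 1–3 15, 1–5 2, 2–5 13] → take 1–5 (2); add 1.
Step 3: frontier [1–4 2, 1–2 15, 3–6 11, 2–5 13] → take 1–4 (2); add 4.
Step 4: frontier [1–2 15, 3–6 11, 2–5 13] → take 3–6 (11); add 6.
Step 5: frontier [1–2 15, 2–5 13] → take 2–5 (13); add 2.
MST edges: 3–5, 1–5, 1–4, 3–6, 2–5; total weight 1+2+2+11+13 = 29.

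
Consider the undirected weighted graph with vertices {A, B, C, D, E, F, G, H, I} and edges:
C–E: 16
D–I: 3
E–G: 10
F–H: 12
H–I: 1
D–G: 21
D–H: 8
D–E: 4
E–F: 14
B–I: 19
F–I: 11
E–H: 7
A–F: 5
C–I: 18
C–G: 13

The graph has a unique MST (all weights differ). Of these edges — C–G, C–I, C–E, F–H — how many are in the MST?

1

Kruskal: consider edges lightest-first.
H–I (1): add — endpoints in different components.
D–I (3): add — endpoints in different components.
D–E (4): add — endpoints in different components.
A–F (5): add — endpoints in different components.
E–H (7): skip — E and H already connected.
D–H (8): skip — D and H already connected.
E–G (10): add — endpoints in different components.
F–I (11): add — endpoints in different components.
F–H (12): skip — F and H already connected.
C–G (13): add — endpoints in different components.
E–F (14): skip — E and F already connected.
C–E (16): skip — C and E already connected.
C–I (18): skip — C and I already connected.
B–I (19): add — endpoints in different components.
MST edge set: {H–I, D–I, D–E, A–F, E–G, F–I, C–G, B–I}.
Of the listed edges, {C–G} are in the MST → 1.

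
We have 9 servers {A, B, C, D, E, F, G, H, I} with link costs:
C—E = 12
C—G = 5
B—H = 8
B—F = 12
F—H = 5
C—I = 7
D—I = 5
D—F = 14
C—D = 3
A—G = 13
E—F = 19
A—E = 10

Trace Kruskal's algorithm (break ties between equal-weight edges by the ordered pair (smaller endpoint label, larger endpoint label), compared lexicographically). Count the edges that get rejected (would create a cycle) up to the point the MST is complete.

Sort edges by weight, then run Kruskal:
C—D (3): add — endpoints in different components.
C—G (5): add — endpoints in different components.
D—I (5): add — endpoints in different components.
F—H (5): add — endpoints in different components.
C—I (7): skip — C and I already connected.
B—H (8): add — endpoints in different components.
A—E (10): add — endpoints in different components.
B—F (12): skip — B and F already connected.
C—E (12): add — endpoints in different components.
A—G (13): skip — A and G already connected.
D—F (14): add — endpoints in different components.
Edges rejected before the tree was complete: 3.

3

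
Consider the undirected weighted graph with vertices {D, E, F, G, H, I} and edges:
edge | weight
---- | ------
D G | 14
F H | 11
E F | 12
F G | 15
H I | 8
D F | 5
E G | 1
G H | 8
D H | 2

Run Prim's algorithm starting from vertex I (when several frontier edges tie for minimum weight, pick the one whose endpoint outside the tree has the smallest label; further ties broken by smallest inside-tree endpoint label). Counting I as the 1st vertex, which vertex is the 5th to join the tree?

G

Prim, starting at I.
Step 1: frontier [H I 8] → take H I (8); add H.
Step 2: frontier [D H 2, G H 8, F H 11] → take D H (2); add D.
Step 3: frontier [D F 5, D G 14, G H 8, F H 11] → take D F (5); add F.
Step 4: frontier [D G 14, E F 12, F G 15, G H 8] → take G H (8); add G.
Step 5: frontier [E F 12, E G 1] → take E G (1); add E.
Vertex order: I, H, D, F, G, E. The 5th vertex is G.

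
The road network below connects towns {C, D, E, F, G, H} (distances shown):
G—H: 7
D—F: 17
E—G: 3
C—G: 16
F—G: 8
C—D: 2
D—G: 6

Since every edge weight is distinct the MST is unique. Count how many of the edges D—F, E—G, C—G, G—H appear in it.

Sort edges by weight, then run Kruskal:
C—D (2): add. Components now {C,D} {E} {F} {G} {H}
E—G (3): add. Components now {C,D} {E,G} {F} {H}
D—G (6): add. Components now {C,D,E,G} {F} {H}
G—H (7): add. Components now {C,D,E,G,H} {F}
F—G (8): add. Components now {C,D,E,F,G,H}
MST edge set: {C—D, E—G, D—G, G—H, F—G}.
Of the listed edges, {E—G, G—H} are in the MST → 2.

2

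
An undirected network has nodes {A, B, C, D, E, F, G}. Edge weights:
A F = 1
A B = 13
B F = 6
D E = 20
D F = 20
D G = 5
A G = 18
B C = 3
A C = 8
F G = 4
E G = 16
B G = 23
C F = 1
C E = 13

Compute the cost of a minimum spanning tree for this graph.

27

Grow the tree from E using Prim:
Step 1: cheapest edge leaving the tree is C E (13); add C.
Step 2: cheapest edge leaving the tree is C F (1); add F.
Step 3: cheapest edge leaving the tree is A F (1); add A.
Step 4: cheapest edge leaving the tree is B C (3); add B.
Step 5: cheapest edge leaving the tree is F G (4); add G.
Step 6: cheapest edge leaving the tree is D G (5); add D.
MST edges: C E, C F, A F, B C, F G, D G; total weight 13+1+1+3+4+5 = 27.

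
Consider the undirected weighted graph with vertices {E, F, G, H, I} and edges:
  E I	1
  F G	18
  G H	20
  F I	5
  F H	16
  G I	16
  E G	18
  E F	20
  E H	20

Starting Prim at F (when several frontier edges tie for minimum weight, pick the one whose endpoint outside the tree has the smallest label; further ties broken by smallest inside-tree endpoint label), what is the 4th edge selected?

Grow the tree from F using Prim:
Step 1: frontier [F I 5, F H 16, F G 18, E F 20] → take F I (5); add I.
Step 2: frontier [F H 16, F G 18, E F 20, E I 1, G I 16] → take E I (1); add E.
Step 3: frontier [E G 18, E H 20, F H 16, F G 18, G I 16] → take G I (16); add G.
Step 4: frontier [E H 20, F H 16, G H 20] → take F H (16); add H.
The 4th edge added is F H.

F-H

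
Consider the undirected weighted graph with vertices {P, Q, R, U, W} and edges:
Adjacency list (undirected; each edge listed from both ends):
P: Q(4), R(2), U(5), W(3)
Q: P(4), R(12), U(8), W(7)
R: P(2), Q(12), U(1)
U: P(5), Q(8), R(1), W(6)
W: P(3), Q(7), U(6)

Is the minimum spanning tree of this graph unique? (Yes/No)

Kruskal: consider edges lightest-first.
R–U (1): add. Components now {P} {W} {Q} {R,U}
P–R (2): add. Components now {P,R,U} {W} {Q}
P–W (3): add. Components now {P,R,U,W} {Q}
P–Q (4): add. Components now {P,Q,R,U,W}
Every non-tree edge has weight strictly greater than the heaviest edge on the tree path between its endpoints, so the MST is unique.

Yes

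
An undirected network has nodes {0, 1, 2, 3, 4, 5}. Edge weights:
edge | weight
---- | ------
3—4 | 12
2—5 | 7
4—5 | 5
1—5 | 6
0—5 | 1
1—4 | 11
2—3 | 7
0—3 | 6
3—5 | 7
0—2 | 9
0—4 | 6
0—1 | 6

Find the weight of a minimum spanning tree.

Prim, starting at 3.
Step 1: cheapest edge leaving the tree is 0—3 (6); add 0.
Step 2: cheapest edge leaving the tree is 0—5 (1); add 5.
Step 3: cheapest edge leaving the tree is 4—5 (5); add 4.
Step 4: cheapest edge leaving the tree is 0—1 (6); add 1.
Step 5: cheapest edge leaving the tree is 2—3 (7); add 2.
MST edges: 0—3, 0—5, 4—5, 0—1, 2—3; total weight 6+1+5+6+7 = 25.

25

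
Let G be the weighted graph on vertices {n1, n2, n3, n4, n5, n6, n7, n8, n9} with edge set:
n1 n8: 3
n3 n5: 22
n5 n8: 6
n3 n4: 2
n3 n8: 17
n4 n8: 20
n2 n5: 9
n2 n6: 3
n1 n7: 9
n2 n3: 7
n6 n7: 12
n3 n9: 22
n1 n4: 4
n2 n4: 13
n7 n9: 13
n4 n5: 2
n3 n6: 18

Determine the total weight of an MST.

Prim, starting at n5.
Step 1: cheapest edge leaving the tree is n4 n5 (2); add n4.
Step 2: cheapest edge leaving the tree is n3 n4 (2); add n3.
Step 3: cheapest edge leaving the tree is n1 n4 (4); add n1.
Step 4: cheapest edge leaving the tree is n1 n8 (3); add n8.
Step 5: cheapest edge leaving the tree is n2 n3 (7); add n2.
Step 6: cheapest edge leaving the tree is n2 n6 (3); add n6.
Step 7: cheapest edge leaving the tree is n1 n7 (9); add n7.
Step 8: cheapest edge leaving the tree is n7 n9 (13); add n9.
MST edges: n4 n5, n3 n4, n1 n4, n1 n8, n2 n3, n2 n6, n1 n7, n7 n9; total weight 2+2+4+3+7+3+9+13 = 43.

43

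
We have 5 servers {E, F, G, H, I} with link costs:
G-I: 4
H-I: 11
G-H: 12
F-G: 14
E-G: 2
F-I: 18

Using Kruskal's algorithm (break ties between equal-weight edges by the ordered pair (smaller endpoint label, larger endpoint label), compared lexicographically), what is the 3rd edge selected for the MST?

H-I

Kruskal: consider edges lightest-first.
E-G (2): add — endpoints in different components.
G-I (4): add — endpoints in different components.
H-I (11): add — endpoints in different components.
G-H (12): skip — G and H already connected.
F-G (14): add — endpoints in different components.
The 3rd edge added is H-I.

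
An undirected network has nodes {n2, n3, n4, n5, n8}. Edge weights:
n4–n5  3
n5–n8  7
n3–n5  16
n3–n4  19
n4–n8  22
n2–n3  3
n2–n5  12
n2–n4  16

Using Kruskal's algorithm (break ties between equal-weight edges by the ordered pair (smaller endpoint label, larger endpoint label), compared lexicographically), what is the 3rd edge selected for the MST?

Kruskal's algorithm — process edges by increasing weight (ties by edge label):
n2–n3 (3): add — endpoints in different components.
n4–n5 (3): add — endpoints in different components.
n5–n8 (7): add — endpoints in different components.
n2–n5 (12): add — endpoints in different components.
The 3rd edge added is n5–n8.

n5-n8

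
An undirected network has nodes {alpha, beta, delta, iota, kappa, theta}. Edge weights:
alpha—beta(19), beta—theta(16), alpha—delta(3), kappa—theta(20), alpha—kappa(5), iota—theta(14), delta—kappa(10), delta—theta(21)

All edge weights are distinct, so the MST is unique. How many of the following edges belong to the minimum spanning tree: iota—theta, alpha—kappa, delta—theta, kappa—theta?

2

Kruskal's algorithm — process edges by increasing weight (ties by edge label):
alpha—delta (3): add. Components now {alpha,delta} {theta} {iota} {kappa} {beta}
alpha—kappa (5): add. Components now {alpha,delta,kappa} {theta} {iota} {beta}
delta—kappa (10): skip — delta and kappa already connected.
iota—theta (14): add. Components now {alpha,delta,kappa} {iota,theta} {beta}
beta—theta (16): add. Components now {alpha,delta,kappa} {beta,iota,theta}
alpha—beta (19): add. Components now {alpha,beta,delta,iota,kappa,theta}
MST edge set: {alpha—delta, alpha—kappa, iota—theta, beta—theta, alpha—beta}.
Of the listed edges, {iota—theta, alpha—kappa} are in the MST → 2.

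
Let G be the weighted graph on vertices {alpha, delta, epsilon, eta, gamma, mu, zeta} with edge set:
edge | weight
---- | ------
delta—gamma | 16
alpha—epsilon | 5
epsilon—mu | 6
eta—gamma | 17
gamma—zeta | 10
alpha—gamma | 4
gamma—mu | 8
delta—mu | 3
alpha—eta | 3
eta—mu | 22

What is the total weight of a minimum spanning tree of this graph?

Prim, starting at zeta.
Step 1: frontier [gamma—zeta 10] → take gamma—zeta (10); add gamma.
Step 2: frontier [alpha—gamma 4, gamma—mu 8, delta—gamma 16, eta—gamma 17] → take alpha—gamma (4); add alpha.
Step 3: frontier [alpha—eta 3, alpha—epsilon 5, gamma—mu 8, delta—gamma 16, eta—gamma 17] → take alpha—eta (3); add eta.
Step 4: frontier [alpha—epsilon 5, eta—mu 22, gamma—mu 8, delta—gamma 16] → take alpha—epsilon (5); add epsilon.
Step 5: frontier [epsilon—mu 6, eta—mu 22, gamma—mu 8, delta—gamma 16] → take epsilon—mu (6); add mu.
Step 6: frontier [delta—gamma 16, delta—mu 3] → take delta—mu (3); add delta.
MST edges: gamma—zeta, alpha—gamma, alpha—eta, alpha—epsilon, epsilon—mu, delta—mu; total weight 10+4+3+5+6+3 = 31.

31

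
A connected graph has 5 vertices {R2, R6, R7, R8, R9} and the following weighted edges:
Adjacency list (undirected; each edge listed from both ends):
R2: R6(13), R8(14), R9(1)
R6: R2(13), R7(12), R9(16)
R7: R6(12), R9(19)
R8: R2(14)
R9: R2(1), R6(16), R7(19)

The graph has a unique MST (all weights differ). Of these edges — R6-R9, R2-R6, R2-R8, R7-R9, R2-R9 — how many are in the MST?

Sort edges by weight, then run Kruskal:
R2-R9 (1): add — endpoints in different components.
R6-R7 (12): add — endpoints in different components.
R2-R6 (13): add — endpoints in different components.
R2-R8 (14): add — endpoints in different components.
MST edge set: {R2-R9, R6-R7, R2-R6, R2-R8}.
Of the listed edges, {R2-R6, R2-R8, R2-R9} are in the MST → 3.

3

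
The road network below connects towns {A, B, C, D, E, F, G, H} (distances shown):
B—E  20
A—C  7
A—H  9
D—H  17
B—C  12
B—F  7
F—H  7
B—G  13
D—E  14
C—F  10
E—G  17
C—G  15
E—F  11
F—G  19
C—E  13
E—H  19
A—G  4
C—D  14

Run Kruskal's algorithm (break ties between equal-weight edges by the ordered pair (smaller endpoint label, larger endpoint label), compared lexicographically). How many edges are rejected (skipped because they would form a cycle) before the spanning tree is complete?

Kruskal: consider edges lightest-first.
A—G (4): add — endpoints in different components.
A—C (7): add — endpoints in different components.
B—F (7): add — endpoints in different components.
F—H (7): add — endpoints in different components.
A—H (9): add — endpoints in different components.
C—F (10): skip — C and F already connected.
E—F (11): add — endpoints in different components.
B—C (12): skip — B and C already connected.
B—G (13): skip — B and G already connected.
C—E (13): skip — C and E already connected.
C—D (14): add — endpoints in different components.
Edges rejected before the tree was complete: 4.

4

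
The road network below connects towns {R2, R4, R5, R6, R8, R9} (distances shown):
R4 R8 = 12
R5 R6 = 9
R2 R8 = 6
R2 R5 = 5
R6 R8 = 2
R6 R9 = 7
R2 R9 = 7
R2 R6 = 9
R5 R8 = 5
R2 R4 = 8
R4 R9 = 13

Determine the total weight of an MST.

27

Kruskal's algorithm — process edges by increasing weight (ties by edge label):
R6 R8 (2): add — endpoints in different components.
R2 R5 (5): add — endpoints in different components.
R5 R8 (5): add — endpoints in different components.
R2 R8 (6): skip — R8 and R2 already connected.
R2 R9 (7): add — endpoints in different components.
R6 R9 (7): skip — R6 and R9 already connected.
R2 R4 (8): add — endpoints in different components.
MST edges: R6 R8, R2 R5, R5 R8, R2 R9, R2 R4; total weight 2+5+5+7+8 = 27.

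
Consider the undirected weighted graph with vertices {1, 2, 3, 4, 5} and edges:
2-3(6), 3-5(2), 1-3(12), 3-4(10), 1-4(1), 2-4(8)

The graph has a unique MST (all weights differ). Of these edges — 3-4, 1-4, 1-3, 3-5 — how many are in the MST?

Sort edges by weight, then run Kruskal:
1-4 (1): add — endpoints in different components.
3-5 (2): add — endpoints in different components.
2-3 (6): add — endpoints in different components.
2-4 (8): add — endpoints in different components.
MST edge set: {1-4, 3-5, 2-3, 2-4}.
Of the listed edges, {1-4, 3-5} are in the MST → 2.

2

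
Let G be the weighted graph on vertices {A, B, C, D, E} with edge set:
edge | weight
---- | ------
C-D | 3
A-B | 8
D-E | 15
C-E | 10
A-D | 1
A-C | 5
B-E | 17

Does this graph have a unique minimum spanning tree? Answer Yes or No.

Kruskal: consider edges lightest-first.
A-D (1): add — endpoints in different components.
C-D (3): add — endpoints in different components.
A-C (5): skip — A and C already connected.
A-B (8): add — endpoints in different components.
C-E (10): add — endpoints in different components.
Every non-tree edge has weight strictly greater than the heaviest edge on the tree path between its endpoints, so the MST is unique.

Yes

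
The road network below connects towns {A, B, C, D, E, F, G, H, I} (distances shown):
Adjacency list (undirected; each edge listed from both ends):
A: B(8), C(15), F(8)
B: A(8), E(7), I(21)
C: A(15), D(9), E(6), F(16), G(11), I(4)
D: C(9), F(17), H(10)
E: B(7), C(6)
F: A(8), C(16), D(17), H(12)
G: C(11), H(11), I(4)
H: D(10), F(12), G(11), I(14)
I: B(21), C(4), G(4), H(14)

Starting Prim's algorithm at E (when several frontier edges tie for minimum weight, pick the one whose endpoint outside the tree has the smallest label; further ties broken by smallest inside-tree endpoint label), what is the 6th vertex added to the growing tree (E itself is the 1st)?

A

Prim, starting at E.
Step 1: cheapest edge leaving the tree is C-E (6); add C.
Step 2: cheapest edge leaving the tree is C-I (4); add I.
Step 3: cheapest edge leaving the tree is G-I (4); add G.
Step 4: cheapest edge leaving the tree is B-E (7); add B.
Step 5: cheapest edge leaving the tree is A-B (8); add A.
Step 6: cheapest edge leaving the tree is A-F (8); add F.
Step 7: cheapest edge leaving the tree is C-D (9); add D.
Step 8: cheapest edge leaving the tree is D-H (10); add H.
Vertex order: E, C, I, G, B, A, F, D, H. The 6th vertex is A.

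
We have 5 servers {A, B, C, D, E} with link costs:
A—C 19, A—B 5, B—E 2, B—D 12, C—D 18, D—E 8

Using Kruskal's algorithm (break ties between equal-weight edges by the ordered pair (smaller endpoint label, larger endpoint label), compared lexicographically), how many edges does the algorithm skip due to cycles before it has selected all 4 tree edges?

1

Kruskal: consider edges lightest-first.
B—E (2): add — endpoints in different components.
A—B (5): add — endpoints in different components.
D—E (8): add — endpoints in different components.
B—D (12): skip — B and D already connected.
C—D (18): add — endpoints in different components.
Edges rejected before the tree was complete: 1.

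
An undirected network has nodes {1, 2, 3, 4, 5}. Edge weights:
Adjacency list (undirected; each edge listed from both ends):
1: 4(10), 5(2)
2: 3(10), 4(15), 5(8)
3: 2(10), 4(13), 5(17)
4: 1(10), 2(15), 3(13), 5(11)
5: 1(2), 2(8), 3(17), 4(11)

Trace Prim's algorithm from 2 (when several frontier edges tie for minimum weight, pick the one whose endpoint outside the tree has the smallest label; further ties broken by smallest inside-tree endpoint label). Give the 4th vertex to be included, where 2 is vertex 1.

Prim's algorithm from 2:
Step 1: cheapest edge leaving the tree is 2-5 (8); add 5.
Step 2: cheapest edge leaving the tree is 1-5 (2); add 1.
Step 3: cheapest edge leaving the tree is 2-3 (10); add 3.
Step 4: cheapest edge leaving the tree is 1-4 (10); add 4.
Vertex order: 2, 5, 1, 3, 4. The 4th vertex is 3.

3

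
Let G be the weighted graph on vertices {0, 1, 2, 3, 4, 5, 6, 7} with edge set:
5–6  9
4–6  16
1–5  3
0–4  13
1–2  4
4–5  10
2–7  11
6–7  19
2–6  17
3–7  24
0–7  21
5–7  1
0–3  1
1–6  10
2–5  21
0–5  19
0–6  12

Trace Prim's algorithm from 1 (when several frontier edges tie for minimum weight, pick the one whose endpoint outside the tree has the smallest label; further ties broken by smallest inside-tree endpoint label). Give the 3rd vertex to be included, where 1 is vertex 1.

Grow the tree from 1 using Prim:
Step 1: cheapest edge leaving the tree is 1–5 (3); add 5.
Step 2: cheapest edge leaving the tree is 5–7 (1); add 7.
Step 3: cheapest edge leaving the tree is 1–2 (4); add 2.
Step 4: cheapest edge leaving the tree is 5–6 (9); add 6.
Step 5: cheapest edge leaving the tree is 4–5 (10); add 4.
Step 6: cheapest edge leaving the tree is 0–6 (12); add 0.
Step 7: cheapest edge leaving the tree is 0–3 (1); add 3.
Vertex order: 1, 5, 7, 2, 6, 4, 0, 3. The 3rd vertex is 7.

7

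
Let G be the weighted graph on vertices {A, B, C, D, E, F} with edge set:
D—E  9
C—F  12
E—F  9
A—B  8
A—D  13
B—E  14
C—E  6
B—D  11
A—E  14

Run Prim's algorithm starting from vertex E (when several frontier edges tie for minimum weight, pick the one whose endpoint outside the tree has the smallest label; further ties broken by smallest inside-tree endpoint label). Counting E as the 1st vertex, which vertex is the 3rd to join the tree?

Prim, starting at E.
Step 1: cheapest edge leaving the tree is C—E (6); add C.
Step 2: cheapest edge leaving the tree is D—E (9); add D.
Step 3: cheapest edge leaving the tree is E—F (9); add F.
Step 4: cheapest edge leaving the tree is B—D (11); add B.
Step 5: cheapest edge leaving the tree is A—B (8); add A.
Vertex order: E, C, D, F, B, A. The 3rd vertex is D.

D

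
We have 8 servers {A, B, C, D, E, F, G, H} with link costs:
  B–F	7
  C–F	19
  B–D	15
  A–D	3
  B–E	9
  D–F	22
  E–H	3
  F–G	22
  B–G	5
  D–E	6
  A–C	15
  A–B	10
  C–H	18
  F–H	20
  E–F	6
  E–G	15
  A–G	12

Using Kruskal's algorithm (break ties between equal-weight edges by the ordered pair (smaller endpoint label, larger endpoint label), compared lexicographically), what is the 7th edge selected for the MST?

A-C

Kruskal: consider edges lightest-first.
A–D (3): add — endpoints in different components.
E–H (3): add — endpoints in different components.
B–G (5): add — endpoints in different components.
D–E (6): add — endpoints in different components.
E–F (6): add — endpoints in different components.
B–F (7): add — endpoints in different components.
B–E (9): skip — B and E already connected.
A–B (10): skip — A and B already connected.
A–G (12): skip — A and G already connected.
A–C (15): add — endpoints in different components.
The 7th edge added is A–C.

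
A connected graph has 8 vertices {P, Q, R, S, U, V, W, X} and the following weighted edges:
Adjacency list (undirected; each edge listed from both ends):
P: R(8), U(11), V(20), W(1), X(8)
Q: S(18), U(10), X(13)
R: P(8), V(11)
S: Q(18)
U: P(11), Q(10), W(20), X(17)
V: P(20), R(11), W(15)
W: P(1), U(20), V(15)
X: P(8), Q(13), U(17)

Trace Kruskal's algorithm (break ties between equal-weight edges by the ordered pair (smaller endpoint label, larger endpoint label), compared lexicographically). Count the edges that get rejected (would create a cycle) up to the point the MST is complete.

3

Kruskal's algorithm — process edges by increasing weight (ties by edge label):
P-W (1): add — endpoints in different components.
P-R (8): add — endpoints in different components.
P-X (8): add — endpoints in different components.
Q-U (10): add — endpoints in different components.
P-U (11): add — endpoints in different components.
R-V (11): add — endpoints in different components.
Q-X (13): skip — Q and X already connected.
V-W (15): skip — V and W already connected.
U-X (17): skip — X and U already connected.
Q-S (18): add — endpoints in different components.
Edges rejected before the tree was complete: 3.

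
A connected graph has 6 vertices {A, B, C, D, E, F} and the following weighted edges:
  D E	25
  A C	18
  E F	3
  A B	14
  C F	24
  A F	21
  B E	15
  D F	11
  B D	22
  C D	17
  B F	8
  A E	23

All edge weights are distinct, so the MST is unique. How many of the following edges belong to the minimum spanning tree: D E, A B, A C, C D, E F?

Kruskal's algorithm — process edges by increasing weight (ties by edge label):
E F (3): add — endpoints in different components.
B F (8): add — endpoints in different components.
D F (11): add — endpoints in different components.
A B (14): add — endpoints in different components.
B E (15): skip — B and E already connected.
C D (17): add — endpoints in different components.
MST edge set: {E F, B F, D F, A B, C D}.
Of the listed edges, {A B, C D, E F} are in the MST → 3.

3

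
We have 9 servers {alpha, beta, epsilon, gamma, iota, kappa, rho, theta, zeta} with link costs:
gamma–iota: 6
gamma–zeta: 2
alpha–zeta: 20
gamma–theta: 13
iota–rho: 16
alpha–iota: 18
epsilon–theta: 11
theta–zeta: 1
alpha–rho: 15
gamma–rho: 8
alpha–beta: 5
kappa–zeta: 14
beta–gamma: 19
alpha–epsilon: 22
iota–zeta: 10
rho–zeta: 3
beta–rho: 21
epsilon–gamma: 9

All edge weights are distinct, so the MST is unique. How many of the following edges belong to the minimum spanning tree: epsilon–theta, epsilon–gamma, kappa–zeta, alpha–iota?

2

Kruskal: consider edges lightest-first.
theta–zeta (1): add — endpoints in different components.
gamma–zeta (2): add — endpoints in different components.
rho–zeta (3): add — endpoints in different components.
alpha–beta (5): add — endpoints in different components.
gamma–iota (6): add — endpoints in different components.
gamma–rho (8): skip — gamma and rho already connected.
epsilon–gamma (9): add — endpoints in different components.
iota–zeta (10): skip — zeta and iota already connected.
epsilon–theta (11): skip — theta and epsilon already connected.
gamma–theta (13): skip — theta and gamma already connected.
kappa–zeta (14): add — endpoints in different components.
alpha–rho (15): add — endpoints in different components.
MST edge set: {theta–zeta, gamma–zeta, rho–zeta, alpha–beta, gamma–iota, epsilon–gamma, kappa–zeta, alpha–rho}.
Of the listed edges, {epsilon–gamma, kappa–zeta} are in the MST → 2.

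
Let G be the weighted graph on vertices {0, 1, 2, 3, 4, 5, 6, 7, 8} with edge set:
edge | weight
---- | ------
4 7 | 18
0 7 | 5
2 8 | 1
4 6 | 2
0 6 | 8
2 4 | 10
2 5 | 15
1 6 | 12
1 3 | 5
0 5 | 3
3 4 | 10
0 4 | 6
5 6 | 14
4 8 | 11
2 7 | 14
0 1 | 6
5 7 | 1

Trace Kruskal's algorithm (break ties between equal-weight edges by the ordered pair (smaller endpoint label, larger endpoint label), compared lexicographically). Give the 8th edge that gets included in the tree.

2-4

Sort edges by weight, then run Kruskal:
2 8 (1): add — endpoints in different components.
5 7 (1): add — endpoints in different components.
4 6 (2): add — endpoints in different components.
0 5 (3): add — endpoints in different components.
0 7 (5): skip — 0 and 7 already connected.
1 3 (5): add — endpoints in different components.
0 1 (6): add — endpoints in different components.
0 4 (6): add — endpoints in different components.
0 6 (8): skip — 0 and 6 already connected.
2 4 (10): add — endpoints in different components.
The 8th edge added is 2 4.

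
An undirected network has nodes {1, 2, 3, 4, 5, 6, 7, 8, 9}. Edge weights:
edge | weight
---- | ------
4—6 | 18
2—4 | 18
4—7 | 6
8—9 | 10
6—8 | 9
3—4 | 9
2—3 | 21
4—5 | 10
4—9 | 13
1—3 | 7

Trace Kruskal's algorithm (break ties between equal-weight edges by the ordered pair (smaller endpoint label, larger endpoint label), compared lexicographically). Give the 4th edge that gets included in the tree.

Kruskal: consider edges lightest-first.
4—7 (6): add — endpoints in different components.
1—3 (7): add — endpoints in different components.
3—4 (9): add — endpoints in different components.
6—8 (9): add — endpoints in different components.
4—5 (10): add — endpoints in different components.
8—9 (10): add — endpoints in different components.
4—9 (13): add — endpoints in different components.
2—4 (18): add — endpoints in different components.
The 4th edge added is 6—8.

6-8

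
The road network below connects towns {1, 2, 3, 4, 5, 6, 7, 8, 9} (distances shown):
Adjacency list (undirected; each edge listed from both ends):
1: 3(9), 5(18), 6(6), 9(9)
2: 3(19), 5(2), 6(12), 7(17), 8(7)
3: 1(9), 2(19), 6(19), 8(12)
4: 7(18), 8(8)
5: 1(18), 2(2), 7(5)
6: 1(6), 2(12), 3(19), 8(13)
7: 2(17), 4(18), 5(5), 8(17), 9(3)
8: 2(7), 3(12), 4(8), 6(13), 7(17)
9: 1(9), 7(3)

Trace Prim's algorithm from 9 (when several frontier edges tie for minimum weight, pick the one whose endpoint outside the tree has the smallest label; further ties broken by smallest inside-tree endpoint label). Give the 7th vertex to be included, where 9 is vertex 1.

Prim, starting at 9.
Step 1: cheapest edge leaving the tree is 7–9 (3); add 7.
Step 2: cheapest edge leaving the tree is 5–7 (5); add 5.
Step 3: cheapest edge leaving the tree is 2–5 (2); add 2.
Step 4: cheapest edge leaving the tree is 2–8 (7); add 8.
Step 5: cheapest edge leaving the tree is 4–8 (8); add 4.
Step 6: cheapest edge leaving the tree is 1–9 (9); add 1.
Step 7: cheapest edge leaving the tree is 1–6 (6); add 6.
Step 8: cheapest edge leaving the tree is 1–3 (9); add 3.
Vertex order: 9, 7, 5, 2, 8, 4, 1, 6, 3. The 7th vertex is 1.

1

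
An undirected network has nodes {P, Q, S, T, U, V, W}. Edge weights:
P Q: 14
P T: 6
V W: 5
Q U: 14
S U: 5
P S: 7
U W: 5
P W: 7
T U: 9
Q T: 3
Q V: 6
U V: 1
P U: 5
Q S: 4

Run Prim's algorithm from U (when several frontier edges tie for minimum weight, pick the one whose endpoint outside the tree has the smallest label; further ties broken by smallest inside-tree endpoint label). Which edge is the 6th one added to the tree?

U-W

Prim, starting at U.
Step 1: cheapest edge leaving the tree is U V (1); add V.
Step 2: cheapest edge leaving the tree is P U (5); add P.
Step 3: cheapest edge leaving the tree is S U (5); add S.
Step 4: cheapest edge leaving the tree is Q S (4); add Q.
Step 5: cheapest edge leaving the tree is Q T (3); add T.
Step 6: cheapest edge leaving the tree is U W (5); add W.
The 6th edge added is U W.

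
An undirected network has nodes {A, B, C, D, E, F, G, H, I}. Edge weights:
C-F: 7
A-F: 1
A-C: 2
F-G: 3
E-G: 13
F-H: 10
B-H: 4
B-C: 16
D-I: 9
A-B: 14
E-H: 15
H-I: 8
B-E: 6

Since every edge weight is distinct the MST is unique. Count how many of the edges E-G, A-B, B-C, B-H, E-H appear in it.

Sort edges by weight, then run Kruskal:
A-F (1): add — endpoints in different components.
A-C (2): add — endpoints in different components.
F-G (3): add — endpoints in different components.
B-H (4): add — endpoints in different components.
B-E (6): add — endpoints in different components.
C-F (7): skip — C and F already connected.
H-I (8): add — endpoints in different components.
D-I (9): add — endpoints in different components.
F-H (10): add — endpoints in different components.
MST edge set: {A-F, A-C, F-G, B-H, B-E, H-I, D-I, F-H}.
Of the listed edges, {B-H} are in the MST → 1.

1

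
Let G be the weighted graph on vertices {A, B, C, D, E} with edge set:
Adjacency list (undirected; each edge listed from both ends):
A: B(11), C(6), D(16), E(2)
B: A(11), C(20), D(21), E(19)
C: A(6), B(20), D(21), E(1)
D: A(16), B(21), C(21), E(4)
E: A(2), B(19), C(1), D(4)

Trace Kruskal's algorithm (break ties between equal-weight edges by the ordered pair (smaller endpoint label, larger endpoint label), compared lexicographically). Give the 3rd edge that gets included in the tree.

D-E

Kruskal: consider edges lightest-first.
C—E (1): add — endpoints in different components.
A—E (2): add — endpoints in different components.
D—E (4): add — endpoints in different components.
A—C (6): skip — A and C already connected.
A—B (11): add — endpoints in different components.
The 3rd edge added is D—E.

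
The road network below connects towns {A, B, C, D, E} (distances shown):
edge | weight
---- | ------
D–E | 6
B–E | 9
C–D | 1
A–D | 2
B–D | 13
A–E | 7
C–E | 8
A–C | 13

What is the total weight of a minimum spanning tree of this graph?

Prim's algorithm from E:
Step 1: frontier [D–E 6, A–E 7, C–E 8, B–E 9] → take D–E (6); add D.
Step 2: frontier [C–D 1, A–D 2, B–D 13, A–E 7, C–E 8, B–E 9] → take C–D (1); add C.
Step 3: frontier [A–C 13, A–D 2, B–D 13, A–E 7, B–E 9] → take A–D (2); add A.
Step 4: frontier [B–D 13, B–E 9] → take B–E (9); add B.
MST edges: D–E, C–D, A–D, B–E; total weight 6+1+2+9 = 18.

18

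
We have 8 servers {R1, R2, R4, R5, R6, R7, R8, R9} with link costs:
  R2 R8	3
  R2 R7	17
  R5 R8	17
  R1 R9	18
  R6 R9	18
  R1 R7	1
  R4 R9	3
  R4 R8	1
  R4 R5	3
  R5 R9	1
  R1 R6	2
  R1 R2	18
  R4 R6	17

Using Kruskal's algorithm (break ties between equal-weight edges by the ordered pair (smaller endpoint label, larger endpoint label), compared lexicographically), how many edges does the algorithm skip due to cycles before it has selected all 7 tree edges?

Kruskal: consider edges lightest-first.
R1 R7 (1): add — endpoints in different components.
R4 R8 (1): add — endpoints in different components.
R5 R9 (1): add — endpoints in different components.
R1 R6 (2): add — endpoints in different components.
R2 R8 (3): add — endpoints in different components.
R4 R5 (3): add — endpoints in different components.
R4 R9 (3): skip — R9 and R4 already connected.
R2 R7 (17): add — endpoints in different components.
Edges rejected before the tree was complete: 1.

1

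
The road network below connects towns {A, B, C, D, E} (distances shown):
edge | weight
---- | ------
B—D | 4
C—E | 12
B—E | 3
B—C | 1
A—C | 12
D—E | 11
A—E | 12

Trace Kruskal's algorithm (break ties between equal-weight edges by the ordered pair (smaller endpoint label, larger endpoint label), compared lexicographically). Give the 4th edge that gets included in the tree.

A-C

Kruskal's algorithm — process edges by increasing weight (ties by edge label):
B—C (1): add. Components now {A} {B,C} {D} {E}
B—E (3): add. Components now {A} {B,C,E} {D}
B—D (4): add. Components now {A} {B,C,D,E}
D—E (11): skip — D and E already connected.
A—C (12): add. Components now {A,B,C,D,E}
The 4th edge added is A—C.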